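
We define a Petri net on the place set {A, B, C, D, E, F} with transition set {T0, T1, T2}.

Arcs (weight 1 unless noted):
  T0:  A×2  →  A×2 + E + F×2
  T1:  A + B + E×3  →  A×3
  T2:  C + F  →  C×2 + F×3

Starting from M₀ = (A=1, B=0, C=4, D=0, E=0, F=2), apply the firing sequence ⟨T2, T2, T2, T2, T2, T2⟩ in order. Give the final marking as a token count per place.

(A=1, B=0, C=10, D=0, E=0, F=14)

step 1: fire T2:  (A=1, B=0, C=4, D=0, E=0, F=2) → (A=1, B=0, C=5, D=0, E=0, F=4)
step 2: fire T2:  (A=1, B=0, C=5, D=0, E=0, F=4) → (A=1, B=0, C=6, D=0, E=0, F=6)
step 3: fire T2:  (A=1, B=0, C=6, D=0, E=0, F=6) → (A=1, B=0, C=7, D=0, E=0, F=8)
step 4: fire T2:  (A=1, B=0, C=7, D=0, E=0, F=8) → (A=1, B=0, C=8, D=0, E=0, F=10)
step 5: fire T2:  (A=1, B=0, C=8, D=0, E=0, F=10) → (A=1, B=0, C=9, D=0, E=0, F=12)
step 6: fire T2:  (A=1, B=0, C=9, D=0, E=0, F=12) → (A=1, B=0, C=10, D=0, E=0, F=14)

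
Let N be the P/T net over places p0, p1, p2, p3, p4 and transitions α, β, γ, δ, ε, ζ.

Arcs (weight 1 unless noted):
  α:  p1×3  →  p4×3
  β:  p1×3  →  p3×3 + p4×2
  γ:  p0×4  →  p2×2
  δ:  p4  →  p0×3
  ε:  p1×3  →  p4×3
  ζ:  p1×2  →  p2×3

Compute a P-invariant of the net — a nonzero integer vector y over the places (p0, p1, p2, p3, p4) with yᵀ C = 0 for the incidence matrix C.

y = (p0:1, p1:3, p2:2, p3:1, p4:3)

Incidence matrix C (rows=places, cols=transitions):
        α    β    γ    δ    ε    ζ
   p0   0    0   -4    3    0    0
   p1  -3   -3    0    0   -3   -2
   p2   0    0    2    0    0    3
   p3   0    3    0    0    0    0
   p4   3    2    0   -1    3    0

Candidate y = [1, 3, 2, 1, 3]; check y·C column-wise:
  col α: 1·0 + 3·-3 + 2·0 + 1·0 + 3·3 = 0
  col β: 1·0 + 3·-3 + 2·0 + 1·3 + 3·2 = 0
  col γ: 1·-4 + 3·0 + 2·2 + 1·0 + 3·0 = 0
  col δ: 1·3 + 3·0 + 2·0 + 1·0 + 3·-1 = 0
  col ε: 1·0 + 3·-3 + 2·0 + 1·0 + 3·3 = 0
  col ζ: 1·0 + 3·-2 + 2·3 + 1·0 + 3·0 = 0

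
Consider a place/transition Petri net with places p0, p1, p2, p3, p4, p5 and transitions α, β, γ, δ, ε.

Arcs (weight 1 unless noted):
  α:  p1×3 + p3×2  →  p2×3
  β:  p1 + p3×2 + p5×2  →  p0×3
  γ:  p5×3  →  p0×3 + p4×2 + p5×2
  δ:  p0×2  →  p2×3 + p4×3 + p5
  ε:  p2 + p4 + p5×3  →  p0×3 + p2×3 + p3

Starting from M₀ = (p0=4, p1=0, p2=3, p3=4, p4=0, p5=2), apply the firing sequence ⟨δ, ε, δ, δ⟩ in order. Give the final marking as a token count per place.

(p0=1, p1=0, p2=14, p3=5, p4=8, p5=2)

step 1: fire δ:  (p0=4, p1=0, p2=3, p3=4, p4=0, p5=2) → (p0=2, p1=0, p2=6, p3=4, p4=3, p5=3)
step 2: fire ε:  (p0=2, p1=0, p2=6, p3=4, p4=3, p5=3) → (p0=5, p1=0, p2=8, p3=5, p4=2, p5=0)
step 3: fire δ:  (p0=5, p1=0, p2=8, p3=5, p4=2, p5=0) → (p0=3, p1=0, p2=11, p3=5, p4=5, p5=1)
step 4: fire δ:  (p0=3, p1=0, p2=11, p3=5, p4=5, p5=1) → (p0=1, p1=0, p2=14, p3=5, p4=8, p5=2)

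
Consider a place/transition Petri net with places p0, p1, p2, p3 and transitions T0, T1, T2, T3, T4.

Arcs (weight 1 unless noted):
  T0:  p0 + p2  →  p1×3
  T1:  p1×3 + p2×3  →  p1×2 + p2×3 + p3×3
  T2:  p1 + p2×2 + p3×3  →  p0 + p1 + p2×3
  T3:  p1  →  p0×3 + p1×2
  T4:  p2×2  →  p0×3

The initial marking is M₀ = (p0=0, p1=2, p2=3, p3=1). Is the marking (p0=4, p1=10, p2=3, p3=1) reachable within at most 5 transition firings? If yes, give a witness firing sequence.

NO — not reachable within 5 firings

depth 0: 1 marking
depth 1: 3 markings reached so far
depth 2: 8 markings reached so far
depth 3: 17 markings reached so far
depth 4: 32 markings reached so far
depth 5: 55 markings reached so far
target is not among the 55 markings reachable within 5 steps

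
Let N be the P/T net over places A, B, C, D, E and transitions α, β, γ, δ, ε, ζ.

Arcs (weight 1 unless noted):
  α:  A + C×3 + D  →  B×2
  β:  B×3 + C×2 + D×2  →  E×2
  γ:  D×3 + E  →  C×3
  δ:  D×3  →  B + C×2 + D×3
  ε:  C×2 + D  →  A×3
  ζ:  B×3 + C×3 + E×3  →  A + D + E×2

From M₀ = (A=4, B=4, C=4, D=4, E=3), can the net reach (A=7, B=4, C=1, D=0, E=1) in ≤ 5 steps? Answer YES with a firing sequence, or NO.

step 1: fire α:  (A=4, B=4, C=4, D=4, E=3) → (A=3, B=6, C=1, D=3, E=3)
step 2: fire δ:  (A=3, B=6, C=1, D=3, E=3) → (A=3, B=7, C=3, D=3, E=3)
step 3: fire ζ:  (A=3, B=7, C=3, D=3, E=3) → (A=4, B=4, C=0, D=4, E=2)
step 4: fire γ:  (A=4, B=4, C=0, D=4, E=2) → (A=4, B=4, C=3, D=1, E=1)
step 5: fire ε:  (A=4, B=4, C=3, D=1, E=1) → (A=7, B=4, C=1, D=0, E=1)

YES — reachable via ⟨α, δ, ζ, γ, ε⟩ (5 firings)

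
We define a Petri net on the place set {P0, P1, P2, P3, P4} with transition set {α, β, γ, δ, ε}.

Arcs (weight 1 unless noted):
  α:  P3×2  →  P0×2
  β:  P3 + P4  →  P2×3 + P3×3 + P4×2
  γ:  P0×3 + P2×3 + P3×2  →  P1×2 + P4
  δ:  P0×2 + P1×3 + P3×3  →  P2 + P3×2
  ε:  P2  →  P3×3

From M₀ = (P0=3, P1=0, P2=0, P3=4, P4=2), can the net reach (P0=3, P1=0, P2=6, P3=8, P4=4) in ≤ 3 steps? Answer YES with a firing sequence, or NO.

YES — reachable via ⟨β, β⟩ (2 firings)

step 1: fire β:  (P0=3, P1=0, P2=0, P3=4, P4=2) → (P0=3, P1=0, P2=3, P3=6, P4=3)
step 2: fire β:  (P0=3, P1=0, P2=3, P3=6, P4=3) → (P0=3, P1=0, P2=6, P3=8, P4=4)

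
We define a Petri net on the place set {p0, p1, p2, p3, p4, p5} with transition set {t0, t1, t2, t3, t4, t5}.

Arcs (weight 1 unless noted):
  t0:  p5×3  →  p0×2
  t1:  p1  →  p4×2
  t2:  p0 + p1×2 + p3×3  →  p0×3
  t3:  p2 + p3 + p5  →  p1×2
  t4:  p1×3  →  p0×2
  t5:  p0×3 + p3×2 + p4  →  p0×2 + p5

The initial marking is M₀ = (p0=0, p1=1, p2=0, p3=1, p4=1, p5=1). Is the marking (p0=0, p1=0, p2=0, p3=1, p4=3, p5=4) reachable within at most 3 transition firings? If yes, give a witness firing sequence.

depth 0: 1 marking
depth 1: 2 markings reached so far
depth 2: 2 markings reached so far
(frontier empty at depth 2; search complete)
target is not among the 2 markings reachable within 3 steps

NO — not reachable within 3 firings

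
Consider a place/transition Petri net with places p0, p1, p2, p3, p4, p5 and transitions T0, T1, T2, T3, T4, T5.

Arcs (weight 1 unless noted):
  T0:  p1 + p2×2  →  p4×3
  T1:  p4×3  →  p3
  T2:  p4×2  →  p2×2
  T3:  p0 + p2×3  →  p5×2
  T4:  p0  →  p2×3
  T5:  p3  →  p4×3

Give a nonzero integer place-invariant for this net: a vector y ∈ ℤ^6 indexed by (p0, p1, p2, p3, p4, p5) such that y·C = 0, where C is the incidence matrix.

y = (p0:3, p1:1, p2:1, p3:3, p4:1, p5:3)

Incidence matrix C (rows=places, cols=transitions):
       T0   T1   T2   T3   T4   T5
   p0   0    0    0   -1   -1    0
   p1  -1    0    0    0    0    0
   p2  -2    0    2   -3    3    0
   p3   0    1    0    0    0   -1
   p4   3   -3   -2    0    0    3
   p5   0    0    0    2    0    0

Candidate y = [3, 1, 1, 3, 1, 3]; check y·C column-wise:
  col T0: 3·0 + 1·-1 + 1·-2 + 3·0 + 1·3 + 3·0 = 0
  col T1: 3·0 + 1·0 + 1·0 + 3·1 + 1·-3 + 3·0 = 0
  col T2: 3·0 + 1·0 + 1·2 + 3·0 + 1·-2 + 3·0 = 0
  col T3: 3·-1 + 1·0 + 1·-3 + 3·0 + 1·0 + 3·2 = 0
  col T4: 3·-1 + 1·0 + 1·3 + 3·0 + 1·0 + 3·0 = 0
  col T5: 3·0 + 1·0 + 1·0 + 3·-1 + 1·3 + 3·0 = 0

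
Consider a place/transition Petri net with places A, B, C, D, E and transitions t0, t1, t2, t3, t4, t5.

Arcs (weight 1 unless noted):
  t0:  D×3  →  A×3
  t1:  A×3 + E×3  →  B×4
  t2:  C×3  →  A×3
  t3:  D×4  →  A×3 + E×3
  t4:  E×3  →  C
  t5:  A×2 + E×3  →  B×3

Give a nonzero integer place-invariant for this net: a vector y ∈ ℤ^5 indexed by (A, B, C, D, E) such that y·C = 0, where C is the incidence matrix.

Incidence matrix C (rows=places, cols=transitions):
       t0   t1   t2   t3   t4   t5
    A   3   -3    3    3    0   -2
    B   0    4    0    0    0    3
    C   0    0   -3    0    1    0
    D  -3    0    0   -4    0    0
    E   0   -3    0    3   -3   -3

Candidate y = [3, 3, 3, 3, 1]; check y·C column-wise:
  col t0: 3·3 + 3·0 + 3·0 + 3·-3 + 1·0 = 0
  col t1: 3·-3 + 3·4 + 3·0 + 3·0 + 1·-3 = 0
  col t2: 3·3 + 3·0 + 3·-3 + 3·0 + 1·0 = 0
  col t3: 3·3 + 3·0 + 3·0 + 3·-4 + 1·3 = 0
  col t4: 3·0 + 3·0 + 3·1 + 3·0 + 1·-3 = 0
  col t5: 3·-2 + 3·3 + 3·0 + 3·0 + 1·-3 = 0

y = (A:3, B:3, C:3, D:3, E:1)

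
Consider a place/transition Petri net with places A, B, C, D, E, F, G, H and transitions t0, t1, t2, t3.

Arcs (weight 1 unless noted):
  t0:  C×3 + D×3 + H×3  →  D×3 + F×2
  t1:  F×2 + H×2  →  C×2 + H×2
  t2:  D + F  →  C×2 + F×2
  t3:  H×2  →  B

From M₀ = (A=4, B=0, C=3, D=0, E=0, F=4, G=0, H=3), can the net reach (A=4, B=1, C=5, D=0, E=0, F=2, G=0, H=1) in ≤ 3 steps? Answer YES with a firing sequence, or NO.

step 1: fire t1:  (A=4, B=0, C=3, D=0, E=0, F=4, G=0, H=3) → (A=4, B=0, C=5, D=0, E=0, F=2, G=0, H=3)
step 2: fire t3:  (A=4, B=0, C=5, D=0, E=0, F=2, G=0, H=3) → (A=4, B=1, C=5, D=0, E=0, F=2, G=0, H=1)

YES — reachable via ⟨t1, t3⟩ (2 firings)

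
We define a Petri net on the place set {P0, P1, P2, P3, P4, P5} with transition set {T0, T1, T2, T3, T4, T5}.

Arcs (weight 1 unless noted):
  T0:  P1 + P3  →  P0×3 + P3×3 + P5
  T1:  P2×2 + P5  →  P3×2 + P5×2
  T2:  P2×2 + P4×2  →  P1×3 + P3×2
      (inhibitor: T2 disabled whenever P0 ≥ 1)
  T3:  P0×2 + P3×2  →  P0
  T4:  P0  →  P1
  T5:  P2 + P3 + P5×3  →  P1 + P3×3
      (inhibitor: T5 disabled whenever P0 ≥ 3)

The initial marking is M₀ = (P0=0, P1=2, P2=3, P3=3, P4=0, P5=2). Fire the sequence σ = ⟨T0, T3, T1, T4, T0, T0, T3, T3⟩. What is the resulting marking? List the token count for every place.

step 1: fire T0:  (P0=0, P1=2, P2=3, P3=3, P4=0, P5=2) → (P0=3, P1=1, P2=3, P3=5, P4=0, P5=3)
step 2: fire T3:  (P0=3, P1=1, P2=3, P3=5, P4=0, P5=3) → (P0=2, P1=1, P2=3, P3=3, P4=0, P5=3)
step 3: fire T1:  (P0=2, P1=1, P2=3, P3=3, P4=0, P5=3) → (P0=2, P1=1, P2=1, P3=5, P4=0, P5=4)
step 4: fire T4:  (P0=2, P1=1, P2=1, P3=5, P4=0, P5=4) → (P0=1, P1=2, P2=1, P3=5, P4=0, P5=4)
step 5: fire T0:  (P0=1, P1=2, P2=1, P3=5, P4=0, P5=4) → (P0=4, P1=1, P2=1, P3=7, P4=0, P5=5)
step 6: fire T0:  (P0=4, P1=1, P2=1, P3=7, P4=0, P5=5) → (P0=7, P1=0, P2=1, P3=9, P4=0, P5=6)
step 7: fire T3:  (P0=7, P1=0, P2=1, P3=9, P4=0, P5=6) → (P0=6, P1=0, P2=1, P3=7, P4=0, P5=6)
step 8: fire T3:  (P0=6, P1=0, P2=1, P3=7, P4=0, P5=6) → (P0=5, P1=0, P2=1, P3=5, P4=0, P5=6)

(P0=5, P1=0, P2=1, P3=5, P4=0, P5=6)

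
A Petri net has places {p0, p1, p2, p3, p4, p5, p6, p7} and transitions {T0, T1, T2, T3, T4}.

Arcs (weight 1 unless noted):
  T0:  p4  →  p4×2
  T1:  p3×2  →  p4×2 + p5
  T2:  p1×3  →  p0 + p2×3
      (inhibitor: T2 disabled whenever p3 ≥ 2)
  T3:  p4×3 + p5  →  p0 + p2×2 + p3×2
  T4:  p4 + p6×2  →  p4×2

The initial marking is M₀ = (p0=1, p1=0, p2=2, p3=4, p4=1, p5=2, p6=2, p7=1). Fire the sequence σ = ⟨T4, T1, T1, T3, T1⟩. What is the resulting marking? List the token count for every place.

(p0=2, p1=0, p2=4, p3=0, p4=5, p5=4, p6=0, p7=1)

step 1: fire T4:  (p0=1, p1=0, p2=2, p3=4, p4=1, p5=2, p6=2, p7=1) → (p0=1, p1=0, p2=2, p3=4, p4=2, p5=2, p6=0, p7=1)
step 2: fire T1:  (p0=1, p1=0, p2=2, p3=4, p4=2, p5=2, p6=0, p7=1) → (p0=1, p1=0, p2=2, p3=2, p4=4, p5=3, p6=0, p7=1)
step 3: fire T1:  (p0=1, p1=0, p2=2, p3=2, p4=4, p5=3, p6=0, p7=1) → (p0=1, p1=0, p2=2, p3=0, p4=6, p5=4, p6=0, p7=1)
step 4: fire T3:  (p0=1, p1=0, p2=2, p3=0, p4=6, p5=4, p6=0, p7=1) → (p0=2, p1=0, p2=4, p3=2, p4=3, p5=3, p6=0, p7=1)
step 5: fire T1:  (p0=2, p1=0, p2=4, p3=2, p4=3, p5=3, p6=0, p7=1) → (p0=2, p1=0, p2=4, p3=0, p4=5, p5=4, p6=0, p7=1)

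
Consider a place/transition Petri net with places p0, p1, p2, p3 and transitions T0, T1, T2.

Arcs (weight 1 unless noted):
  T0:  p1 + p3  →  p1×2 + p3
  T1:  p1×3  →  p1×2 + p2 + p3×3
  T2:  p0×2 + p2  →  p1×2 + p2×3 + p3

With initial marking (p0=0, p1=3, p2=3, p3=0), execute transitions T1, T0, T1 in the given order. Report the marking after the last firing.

(p0=0, p1=2, p2=5, p3=6)

step 1: fire T1:  (p0=0, p1=3, p2=3, p3=0) → (p0=0, p1=2, p2=4, p3=3)
step 2: fire T0:  (p0=0, p1=2, p2=4, p3=3) → (p0=0, p1=3, p2=4, p3=3)
step 3: fire T1:  (p0=0, p1=3, p2=4, p3=3) → (p0=0, p1=2, p2=5, p3=6)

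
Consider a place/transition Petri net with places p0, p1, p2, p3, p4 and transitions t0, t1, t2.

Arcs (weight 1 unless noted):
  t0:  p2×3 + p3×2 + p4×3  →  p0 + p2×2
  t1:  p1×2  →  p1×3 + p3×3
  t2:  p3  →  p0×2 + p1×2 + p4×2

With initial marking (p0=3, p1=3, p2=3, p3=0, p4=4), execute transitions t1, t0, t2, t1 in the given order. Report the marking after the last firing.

(p0=6, p1=7, p2=2, p3=3, p4=3)

step 1: fire t1:  (p0=3, p1=3, p2=3, p3=0, p4=4) → (p0=3, p1=4, p2=3, p3=3, p4=4)
step 2: fire t0:  (p0=3, p1=4, p2=3, p3=3, p4=4) → (p0=4, p1=4, p2=2, p3=1, p4=1)
step 3: fire t2:  (p0=4, p1=4, p2=2, p3=1, p4=1) → (p0=6, p1=6, p2=2, p3=0, p4=3)
step 4: fire t1:  (p0=6, p1=6, p2=2, p3=0, p4=3) → (p0=6, p1=7, p2=2, p3=3, p4=3)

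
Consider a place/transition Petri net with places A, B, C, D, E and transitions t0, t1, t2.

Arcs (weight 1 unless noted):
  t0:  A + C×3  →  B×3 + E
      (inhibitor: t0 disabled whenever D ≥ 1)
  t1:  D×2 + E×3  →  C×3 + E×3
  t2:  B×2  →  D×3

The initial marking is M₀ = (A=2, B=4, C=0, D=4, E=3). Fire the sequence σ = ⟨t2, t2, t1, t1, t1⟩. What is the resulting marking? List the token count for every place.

(A=2, B=0, C=9, D=4, E=3)

step 1: fire t2:  (A=2, B=4, C=0, D=4, E=3) → (A=2, B=2, C=0, D=7, E=3)
step 2: fire t2:  (A=2, B=2, C=0, D=7, E=3) → (A=2, B=0, C=0, D=10, E=3)
step 3: fire t1:  (A=2, B=0, C=0, D=10, E=3) → (A=2, B=0, C=3, D=8, E=3)
step 4: fire t1:  (A=2, B=0, C=3, D=8, E=3) → (A=2, B=0, C=6, D=6, E=3)
step 5: fire t1:  (A=2, B=0, C=6, D=6, E=3) → (A=2, B=0, C=9, D=4, E=3)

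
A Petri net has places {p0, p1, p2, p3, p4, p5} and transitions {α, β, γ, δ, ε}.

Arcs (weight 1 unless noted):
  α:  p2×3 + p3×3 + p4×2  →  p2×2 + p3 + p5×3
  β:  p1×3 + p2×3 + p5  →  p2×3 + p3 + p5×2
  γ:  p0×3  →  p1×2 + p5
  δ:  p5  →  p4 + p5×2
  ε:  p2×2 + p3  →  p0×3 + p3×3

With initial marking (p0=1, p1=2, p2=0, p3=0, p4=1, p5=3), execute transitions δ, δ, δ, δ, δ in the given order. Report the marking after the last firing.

(p0=1, p1=2, p2=0, p3=0, p4=6, p5=8)

step 1: fire δ:  (p0=1, p1=2, p2=0, p3=0, p4=1, p5=3) → (p0=1, p1=2, p2=0, p3=0, p4=2, p5=4)
step 2: fire δ:  (p0=1, p1=2, p2=0, p3=0, p4=2, p5=4) → (p0=1, p1=2, p2=0, p3=0, p4=3, p5=5)
step 3: fire δ:  (p0=1, p1=2, p2=0, p3=0, p4=3, p5=5) → (p0=1, p1=2, p2=0, p3=0, p4=4, p5=6)
step 4: fire δ:  (p0=1, p1=2, p2=0, p3=0, p4=4, p5=6) → (p0=1, p1=2, p2=0, p3=0, p4=5, p5=7)
step 5: fire δ:  (p0=1, p1=2, p2=0, p3=0, p4=5, p5=7) → (p0=1, p1=2, p2=0, p3=0, p4=6, p5=8)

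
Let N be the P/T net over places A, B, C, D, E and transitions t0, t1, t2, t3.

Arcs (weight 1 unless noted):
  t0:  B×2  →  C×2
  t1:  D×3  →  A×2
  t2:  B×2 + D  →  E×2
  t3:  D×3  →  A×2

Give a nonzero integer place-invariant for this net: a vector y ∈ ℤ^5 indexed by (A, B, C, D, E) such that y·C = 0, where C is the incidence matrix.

Incidence matrix C (rows=places, cols=transitions):
       t0   t1   t2   t3
    A   0    2    0    2
    B  -2    0   -2    0
    C   2    0    0    0
    D   0   -3   -1   -3
    E   0    0    2    0

Candidate y = [3, -1, -1, 2, 0]; check y·C column-wise:
  col t0: 3·0 + -1·-2 + -1·2 + 2·0 = 0
  col t1: 3·2 + -1·0 + -1·0 + 2·-3 = 0
  col t2: 3·0 + -1·-2 + -1·0 + 2·-1 + 0·2 = 0
  col t3: 3·2 + -1·0 + -1·0 + 2·-3 = 0

y = (A:3, B:-1, C:-1, D:2, E:0)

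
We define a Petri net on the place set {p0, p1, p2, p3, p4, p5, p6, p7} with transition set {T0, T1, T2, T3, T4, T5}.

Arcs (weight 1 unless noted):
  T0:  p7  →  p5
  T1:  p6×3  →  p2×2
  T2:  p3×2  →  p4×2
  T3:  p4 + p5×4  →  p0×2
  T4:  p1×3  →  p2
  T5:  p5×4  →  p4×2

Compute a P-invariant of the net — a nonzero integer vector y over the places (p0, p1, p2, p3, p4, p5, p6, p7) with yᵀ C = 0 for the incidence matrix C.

y = (p0:0, p1:1, p2:3, p3:0, p4:0, p5:0, p6:2, p7:0)

Incidence matrix C (rows=places, cols=transitions):
       T0   T1   T2   T3   T4   T5
   p0   0    0    0    2    0    0
   p1   0    0    0    0   -3    0
   p2   0    2    0    0    1    0
   p3   0    0   -2    0    0    0
   p4   0    0    2   -1    0    2
   p5   1    0    0   -4    0   -4
   p6   0   -3    0    0    0    0
   p7  -1    0    0    0    0    0

Candidate y = [0, 1, 3, 0, 0, 0, 2, 0]; check y·C column-wise:
  col T0: 1·0 + 3·0 + 0·1 + 2·0 + 0·-1 = 0
  col T1: 1·0 + 3·2 + 2·-3 = 0
  col T2: 1·0 + 3·0 + 0·-2 + 0·2 + 2·0 = 0
  col T3: 0·2 + 1·0 + 3·0 + 0·-1 + 0·-4 + 2·0 = 0
  col T4: 1·-3 + 3·1 + 2·0 = 0
  col T5: 1·0 + 3·0 + 0·2 + 0·-4 + 2·0 = 0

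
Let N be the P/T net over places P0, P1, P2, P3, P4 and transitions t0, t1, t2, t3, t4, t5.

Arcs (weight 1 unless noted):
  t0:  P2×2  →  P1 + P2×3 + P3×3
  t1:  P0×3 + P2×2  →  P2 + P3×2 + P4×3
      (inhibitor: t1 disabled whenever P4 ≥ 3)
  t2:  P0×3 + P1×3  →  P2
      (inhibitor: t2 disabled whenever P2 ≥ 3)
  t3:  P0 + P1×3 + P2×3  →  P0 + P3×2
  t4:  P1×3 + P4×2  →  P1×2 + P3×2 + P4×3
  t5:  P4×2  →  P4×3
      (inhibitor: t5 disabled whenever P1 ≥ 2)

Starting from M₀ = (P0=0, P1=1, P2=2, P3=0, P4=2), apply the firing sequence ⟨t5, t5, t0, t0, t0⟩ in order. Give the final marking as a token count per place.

step 1: fire t5:  (P0=0, P1=1, P2=2, P3=0, P4=2) → (P0=0, P1=1, P2=2, P3=0, P4=3)
step 2: fire t5:  (P0=0, P1=1, P2=2, P3=0, P4=3) → (P0=0, P1=1, P2=2, P3=0, P4=4)
step 3: fire t0:  (P0=0, P1=1, P2=2, P3=0, P4=4) → (P0=0, P1=2, P2=3, P3=3, P4=4)
step 4: fire t0:  (P0=0, P1=2, P2=3, P3=3, P4=4) → (P0=0, P1=3, P2=4, P3=6, P4=4)
step 5: fire t0:  (P0=0, P1=3, P2=4, P3=6, P4=4) → (P0=0, P1=4, P2=5, P3=9, P4=4)

(P0=0, P1=4, P2=5, P3=9, P4=4)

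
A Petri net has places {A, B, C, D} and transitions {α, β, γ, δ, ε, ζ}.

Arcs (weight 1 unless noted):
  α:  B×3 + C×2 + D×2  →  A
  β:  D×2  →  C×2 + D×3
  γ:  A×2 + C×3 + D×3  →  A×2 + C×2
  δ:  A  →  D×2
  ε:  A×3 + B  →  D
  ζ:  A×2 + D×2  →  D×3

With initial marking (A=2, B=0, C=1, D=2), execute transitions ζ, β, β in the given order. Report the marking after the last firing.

step 1: fire ζ:  (A=2, B=0, C=1, D=2) → (A=0, B=0, C=1, D=3)
step 2: fire β:  (A=0, B=0, C=1, D=3) → (A=0, B=0, C=3, D=4)
step 3: fire β:  (A=0, B=0, C=3, D=4) → (A=0, B=0, C=5, D=5)

(A=0, B=0, C=5, D=5)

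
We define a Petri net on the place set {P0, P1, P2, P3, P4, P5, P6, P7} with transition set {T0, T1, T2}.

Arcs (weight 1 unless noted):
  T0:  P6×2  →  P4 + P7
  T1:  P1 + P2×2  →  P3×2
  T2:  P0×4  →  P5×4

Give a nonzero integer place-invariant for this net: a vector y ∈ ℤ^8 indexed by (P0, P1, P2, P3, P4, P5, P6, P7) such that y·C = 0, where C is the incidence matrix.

y = (P0:0, P1:2, P2:-1, P3:0, P4:0, P5:0, P6:0, P7:0)

Incidence matrix C (rows=places, cols=transitions):
       T0   T1   T2
   P0   0    0   -4
   P1   0   -1    0
   P2   0   -2    0
   P3   0    2    0
   P4   1    0    0
   P5   0    0    4
   P6  -2    0    0
   P7   1    0    0

Candidate y = [0, 2, -1, 0, 0, 0, 0, 0]; check y·C column-wise:
  col T0: 2·0 + -1·0 + 0·1 + 0·-2 + 0·1 = 0
  col T1: 2·-1 + -1·-2 + 0·2 = 0
  col T2: 0·-4 + 2·0 + -1·0 + 0·4 = 0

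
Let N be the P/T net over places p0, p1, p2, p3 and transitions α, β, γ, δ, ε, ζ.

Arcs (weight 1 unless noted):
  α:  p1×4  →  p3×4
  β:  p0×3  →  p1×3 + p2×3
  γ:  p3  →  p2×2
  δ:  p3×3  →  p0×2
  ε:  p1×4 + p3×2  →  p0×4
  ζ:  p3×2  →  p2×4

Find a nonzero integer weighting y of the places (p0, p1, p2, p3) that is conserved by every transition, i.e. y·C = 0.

Incidence matrix C (rows=places, cols=transitions):
        α    β    γ    δ    ε    ζ
   p0   0   -3    0    2    4    0
   p1  -4    3    0    0   -4    0
   p2   0    3    2    0    0    4
   p3   4    0   -1   -3   -2   -2

Candidate y = [3, 2, 1, 2]; check y·C column-wise:
  col α: 3·0 + 2·-4 + 1·0 + 2·4 = 0
  col β: 3·-3 + 2·3 + 1·3 + 2·0 = 0
  col γ: 3·0 + 2·0 + 1·2 + 2·-1 = 0
  col δ: 3·2 + 2·0 + 1·0 + 2·-3 = 0
  col ε: 3·4 + 2·-4 + 1·0 + 2·-2 = 0
  col ζ: 3·0 + 2·0 + 1·4 + 2·-2 = 0

y = (p0:3, p1:2, p2:1, p3:2)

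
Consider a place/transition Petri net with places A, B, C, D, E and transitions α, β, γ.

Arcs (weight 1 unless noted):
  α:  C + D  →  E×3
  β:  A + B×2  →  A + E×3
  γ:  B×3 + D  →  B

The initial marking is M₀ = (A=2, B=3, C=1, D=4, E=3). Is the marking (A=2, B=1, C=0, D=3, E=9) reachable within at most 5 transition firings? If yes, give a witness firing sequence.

YES — reachable via ⟨α, β⟩ (2 firings)

step 1: fire α:  (A=2, B=3, C=1, D=4, E=3) → (A=2, B=3, C=0, D=3, E=6)
step 2: fire β:  (A=2, B=3, C=0, D=3, E=6) → (A=2, B=1, C=0, D=3, E=9)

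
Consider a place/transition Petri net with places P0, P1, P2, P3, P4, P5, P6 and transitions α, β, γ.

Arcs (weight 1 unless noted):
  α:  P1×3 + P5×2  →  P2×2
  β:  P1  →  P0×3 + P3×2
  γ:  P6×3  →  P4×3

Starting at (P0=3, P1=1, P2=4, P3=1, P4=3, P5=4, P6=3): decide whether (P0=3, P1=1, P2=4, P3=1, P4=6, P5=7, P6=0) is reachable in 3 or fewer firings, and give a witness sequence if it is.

depth 0: 1 marking
depth 1: 3 markings reached so far
depth 2: 4 markings reached so far
depth 3: 4 markings reached so far
(frontier empty at depth 3; search complete)
target is not among the 4 markings reachable within 3 steps

NO — not reachable within 3 firings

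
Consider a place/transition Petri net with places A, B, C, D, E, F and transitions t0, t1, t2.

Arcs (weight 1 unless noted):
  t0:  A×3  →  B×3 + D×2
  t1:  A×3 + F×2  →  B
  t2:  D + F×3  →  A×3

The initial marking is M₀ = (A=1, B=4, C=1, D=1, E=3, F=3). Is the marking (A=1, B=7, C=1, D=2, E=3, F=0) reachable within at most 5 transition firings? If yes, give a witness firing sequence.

YES — reachable via ⟨t2, t0⟩ (2 firings)

step 1: fire t2:  (A=1, B=4, C=1, D=1, E=3, F=3) → (A=4, B=4, C=1, D=0, E=3, F=0)
step 2: fire t0:  (A=4, B=4, C=1, D=0, E=3, F=0) → (A=1, B=7, C=1, D=2, E=3, F=0)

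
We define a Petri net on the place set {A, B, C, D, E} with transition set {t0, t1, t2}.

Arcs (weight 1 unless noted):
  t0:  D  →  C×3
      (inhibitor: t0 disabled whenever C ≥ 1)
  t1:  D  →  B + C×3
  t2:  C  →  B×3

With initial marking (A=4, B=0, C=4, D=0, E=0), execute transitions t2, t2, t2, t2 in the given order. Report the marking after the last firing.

step 1: fire t2:  (A=4, B=0, C=4, D=0, E=0) → (A=4, B=3, C=3, D=0, E=0)
step 2: fire t2:  (A=4, B=3, C=3, D=0, E=0) → (A=4, B=6, C=2, D=0, E=0)
step 3: fire t2:  (A=4, B=6, C=2, D=0, E=0) → (A=4, B=9, C=1, D=0, E=0)
step 4: fire t2:  (A=4, B=9, C=1, D=0, E=0) → (A=4, B=12, C=0, D=0, E=0)

(A=4, B=12, C=0, D=0, E=0)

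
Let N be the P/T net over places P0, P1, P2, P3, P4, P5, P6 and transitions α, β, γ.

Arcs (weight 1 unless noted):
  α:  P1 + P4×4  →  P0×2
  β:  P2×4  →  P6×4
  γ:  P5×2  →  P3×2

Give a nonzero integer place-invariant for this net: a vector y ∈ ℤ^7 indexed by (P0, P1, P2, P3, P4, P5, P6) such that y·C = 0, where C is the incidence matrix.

y = (P0:1, P1:2, P2:0, P3:0, P4:0, P5:0, P6:0)

Incidence matrix C (rows=places, cols=transitions):
        α    β    γ
   P0   2    0    0
   P1  -1    0    0
   P2   0   -4    0
   P3   0    0    2
   P4  -4    0    0
   P5   0    0   -2
   P6   0    4    0

Candidate y = [1, 2, 0, 0, 0, 0, 0]; check y·C column-wise:
  col α: 1·2 + 2·-1 + 0·-4 = 0
  col β: 1·0 + 2·0 + 0·-4 + 0·4 = 0
  col γ: 1·0 + 2·0 + 0·2 + 0·-2 = 0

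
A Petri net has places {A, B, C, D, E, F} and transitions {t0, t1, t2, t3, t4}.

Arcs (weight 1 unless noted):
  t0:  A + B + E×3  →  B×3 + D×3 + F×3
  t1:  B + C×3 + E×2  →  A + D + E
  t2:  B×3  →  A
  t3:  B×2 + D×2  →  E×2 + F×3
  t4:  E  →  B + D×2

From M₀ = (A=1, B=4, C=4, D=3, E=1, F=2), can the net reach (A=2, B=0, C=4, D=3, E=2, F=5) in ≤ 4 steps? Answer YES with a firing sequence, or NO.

step 1: fire t2:  (A=1, B=4, C=4, D=3, E=1, F=2) → (A=2, B=1, C=4, D=3, E=1, F=2)
step 2: fire t4:  (A=2, B=1, C=4, D=3, E=1, F=2) → (A=2, B=2, C=4, D=5, E=0, F=2)
step 3: fire t3:  (A=2, B=2, C=4, D=5, E=0, F=2) → (A=2, B=0, C=4, D=3, E=2, F=5)

YES — reachable via ⟨t2, t4, t3⟩ (3 firings)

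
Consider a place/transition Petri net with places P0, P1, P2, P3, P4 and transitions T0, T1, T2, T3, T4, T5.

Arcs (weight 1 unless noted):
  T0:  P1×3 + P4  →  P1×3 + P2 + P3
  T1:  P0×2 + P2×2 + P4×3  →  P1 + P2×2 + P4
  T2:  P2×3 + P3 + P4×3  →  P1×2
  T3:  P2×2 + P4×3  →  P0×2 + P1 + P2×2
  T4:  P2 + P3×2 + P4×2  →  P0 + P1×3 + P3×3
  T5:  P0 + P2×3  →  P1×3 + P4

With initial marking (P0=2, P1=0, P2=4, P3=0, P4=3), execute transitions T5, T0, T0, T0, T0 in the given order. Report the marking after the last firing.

step 1: fire T5:  (P0=2, P1=0, P2=4, P3=0, P4=3) → (P0=1, P1=3, P2=1, P3=0, P4=4)
step 2: fire T0:  (P0=1, P1=3, P2=1, P3=0, P4=4) → (P0=1, P1=3, P2=2, P3=1, P4=3)
step 3: fire T0:  (P0=1, P1=3, P2=2, P3=1, P4=3) → (P0=1, P1=3, P2=3, P3=2, P4=2)
step 4: fire T0:  (P0=1, P1=3, P2=3, P3=2, P4=2) → (P0=1, P1=3, P2=4, P3=3, P4=1)
step 5: fire T0:  (P0=1, P1=3, P2=4, P3=3, P4=1) → (P0=1, P1=3, P2=5, P3=4, P4=0)

(P0=1, P1=3, P2=5, P3=4, P4=0)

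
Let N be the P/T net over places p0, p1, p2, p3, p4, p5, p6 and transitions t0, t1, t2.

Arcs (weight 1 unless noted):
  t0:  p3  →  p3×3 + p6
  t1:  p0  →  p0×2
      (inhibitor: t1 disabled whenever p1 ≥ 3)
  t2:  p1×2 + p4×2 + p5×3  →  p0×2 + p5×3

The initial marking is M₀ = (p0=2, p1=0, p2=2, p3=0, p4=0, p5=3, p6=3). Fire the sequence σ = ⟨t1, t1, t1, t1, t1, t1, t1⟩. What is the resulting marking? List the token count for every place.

(p0=9, p1=0, p2=2, p3=0, p4=0, p5=3, p6=3)

step 1: fire t1:  (p0=2, p1=0, p2=2, p3=0, p4=0, p5=3, p6=3) → (p0=3, p1=0, p2=2, p3=0, p4=0, p5=3, p6=3)
step 2: fire t1:  (p0=3, p1=0, p2=2, p3=0, p4=0, p5=3, p6=3) → (p0=4, p1=0, p2=2, p3=0, p4=0, p5=3, p6=3)
step 3: fire t1:  (p0=4, p1=0, p2=2, p3=0, p4=0, p5=3, p6=3) → (p0=5, p1=0, p2=2, p3=0, p4=0, p5=3, p6=3)
step 4: fire t1:  (p0=5, p1=0, p2=2, p3=0, p4=0, p5=3, p6=3) → (p0=6, p1=0, p2=2, p3=0, p4=0, p5=3, p6=3)
step 5: fire t1:  (p0=6, p1=0, p2=2, p3=0, p4=0, p5=3, p6=3) → (p0=7, p1=0, p2=2, p3=0, p4=0, p5=3, p6=3)
step 6: fire t1:  (p0=7, p1=0, p2=2, p3=0, p4=0, p5=3, p6=3) → (p0=8, p1=0, p2=2, p3=0, p4=0, p5=3, p6=3)
step 7: fire t1:  (p0=8, p1=0, p2=2, p3=0, p4=0, p5=3, p6=3) → (p0=9, p1=0, p2=2, p3=0, p4=0, p5=3, p6=3)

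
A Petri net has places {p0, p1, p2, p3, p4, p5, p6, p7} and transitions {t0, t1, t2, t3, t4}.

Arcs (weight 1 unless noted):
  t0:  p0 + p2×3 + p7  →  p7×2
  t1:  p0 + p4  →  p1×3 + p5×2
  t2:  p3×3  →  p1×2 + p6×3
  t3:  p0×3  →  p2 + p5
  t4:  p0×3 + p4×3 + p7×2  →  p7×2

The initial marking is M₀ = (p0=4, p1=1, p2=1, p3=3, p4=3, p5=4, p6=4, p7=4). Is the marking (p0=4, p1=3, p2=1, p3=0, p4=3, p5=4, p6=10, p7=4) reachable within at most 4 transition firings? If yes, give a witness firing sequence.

depth 0: 1 marking
depth 1: 5 markings reached so far
depth 2: 10 markings reached so far
depth 3: 13 markings reached so far
depth 4: 14 markings reached so far
target is not among the 14 markings reachable within 4 steps

NO — not reachable within 4 firings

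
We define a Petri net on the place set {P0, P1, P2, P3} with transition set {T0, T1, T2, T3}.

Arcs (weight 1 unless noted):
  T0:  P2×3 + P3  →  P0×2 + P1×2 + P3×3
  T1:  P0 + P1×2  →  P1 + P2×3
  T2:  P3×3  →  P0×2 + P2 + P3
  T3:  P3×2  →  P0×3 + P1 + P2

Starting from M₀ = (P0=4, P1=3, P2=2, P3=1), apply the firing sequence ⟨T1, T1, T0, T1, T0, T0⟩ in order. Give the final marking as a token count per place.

(P0=7, P1=6, P2=2, P3=7)

step 1: fire T1:  (P0=4, P1=3, P2=2, P3=1) → (P0=3, P1=2, P2=5, P3=1)
step 2: fire T1:  (P0=3, P1=2, P2=5, P3=1) → (P0=2, P1=1, P2=8, P3=1)
step 3: fire T0:  (P0=2, P1=1, P2=8, P3=1) → (P0=4, P1=3, P2=5, P3=3)
step 4: fire T1:  (P0=4, P1=3, P2=5, P3=3) → (P0=3, P1=2, P2=8, P3=3)
step 5: fire T0:  (P0=3, P1=2, P2=8, P3=3) → (P0=5, P1=4, P2=5, P3=5)
step 6: fire T0:  (P0=5, P1=4, P2=5, P3=5) → (P0=7, P1=6, P2=2, P3=7)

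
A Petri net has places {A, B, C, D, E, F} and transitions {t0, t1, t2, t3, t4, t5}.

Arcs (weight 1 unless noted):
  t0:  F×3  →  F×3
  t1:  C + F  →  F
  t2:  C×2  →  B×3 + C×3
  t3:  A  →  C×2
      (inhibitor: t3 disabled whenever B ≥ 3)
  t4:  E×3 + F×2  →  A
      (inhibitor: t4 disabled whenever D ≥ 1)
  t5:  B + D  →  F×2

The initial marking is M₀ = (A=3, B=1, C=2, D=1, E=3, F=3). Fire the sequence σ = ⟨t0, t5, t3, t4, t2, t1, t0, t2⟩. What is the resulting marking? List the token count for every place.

step 1: fire t0:  (A=3, B=1, C=2, D=1, E=3, F=3) → (A=3, B=1, C=2, D=1, E=3, F=3)
step 2: fire t5:  (A=3, B=1, C=2, D=1, E=3, F=3) → (A=3, B=0, C=2, D=0, E=3, F=5)
step 3: fire t3:  (A=3, B=0, C=2, D=0, E=3, F=5) → (A=2, B=0, C=4, D=0, E=3, F=5)
step 4: fire t4:  (A=2, B=0, C=4, D=0, E=3, F=5) → (A=3, B=0, C=4, D=0, E=0, F=3)
step 5: fire t2:  (A=3, B=0, C=4, D=0, E=0, F=3) → (A=3, B=3, C=5, D=0, E=0, F=3)
step 6: fire t1:  (A=3, B=3, C=5, D=0, E=0, F=3) → (A=3, B=3, C=4, D=0, E=0, F=3)
step 7: fire t0:  (A=3, B=3, C=4, D=0, E=0, F=3) → (A=3, B=3, C=4, D=0, E=0, F=3)
step 8: fire t2:  (A=3, B=3, C=4, D=0, E=0, F=3) → (A=3, B=6, C=5, D=0, E=0, F=3)

(A=3, B=6, C=5, D=0, E=0, F=3)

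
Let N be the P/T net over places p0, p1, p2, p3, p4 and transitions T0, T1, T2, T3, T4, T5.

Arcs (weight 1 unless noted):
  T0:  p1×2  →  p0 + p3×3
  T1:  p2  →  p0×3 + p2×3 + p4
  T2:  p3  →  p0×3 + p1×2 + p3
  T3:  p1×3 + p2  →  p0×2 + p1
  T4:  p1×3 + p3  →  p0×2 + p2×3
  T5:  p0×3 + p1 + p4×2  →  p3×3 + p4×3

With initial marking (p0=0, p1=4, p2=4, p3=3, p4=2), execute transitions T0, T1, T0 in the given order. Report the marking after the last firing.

step 1: fire T0:  (p0=0, p1=4, p2=4, p3=3, p4=2) → (p0=1, p1=2, p2=4, p3=6, p4=2)
step 2: fire T1:  (p0=1, p1=2, p2=4, p3=6, p4=2) → (p0=4, p1=2, p2=6, p3=6, p4=3)
step 3: fire T0:  (p0=4, p1=2, p2=6, p3=6, p4=3) → (p0=5, p1=0, p2=6, p3=9, p4=3)

(p0=5, p1=0, p2=6, p3=9, p4=3)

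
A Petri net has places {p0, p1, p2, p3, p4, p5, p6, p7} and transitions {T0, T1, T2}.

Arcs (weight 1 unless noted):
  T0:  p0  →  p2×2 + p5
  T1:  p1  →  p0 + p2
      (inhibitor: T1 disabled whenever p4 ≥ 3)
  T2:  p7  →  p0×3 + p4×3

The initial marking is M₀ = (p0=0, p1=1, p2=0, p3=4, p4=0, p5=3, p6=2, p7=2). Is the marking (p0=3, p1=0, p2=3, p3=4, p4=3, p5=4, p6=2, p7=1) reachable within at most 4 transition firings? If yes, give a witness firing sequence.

step 1: fire T1:  (p0=0, p1=1, p2=0, p3=4, p4=0, p5=3, p6=2, p7=2) → (p0=1, p1=0, p2=1, p3=4, p4=0, p5=3, p6=2, p7=2)
step 2: fire T0:  (p0=1, p1=0, p2=1, p3=4, p4=0, p5=3, p6=2, p7=2) → (p0=0, p1=0, p2=3, p3=4, p4=0, p5=4, p6=2, p7=2)
step 3: fire T2:  (p0=0, p1=0, p2=3, p3=4, p4=0, p5=4, p6=2, p7=2) → (p0=3, p1=0, p2=3, p3=4, p4=3, p5=4, p6=2, p7=1)

YES — reachable via ⟨T1, T0, T2⟩ (3 firings)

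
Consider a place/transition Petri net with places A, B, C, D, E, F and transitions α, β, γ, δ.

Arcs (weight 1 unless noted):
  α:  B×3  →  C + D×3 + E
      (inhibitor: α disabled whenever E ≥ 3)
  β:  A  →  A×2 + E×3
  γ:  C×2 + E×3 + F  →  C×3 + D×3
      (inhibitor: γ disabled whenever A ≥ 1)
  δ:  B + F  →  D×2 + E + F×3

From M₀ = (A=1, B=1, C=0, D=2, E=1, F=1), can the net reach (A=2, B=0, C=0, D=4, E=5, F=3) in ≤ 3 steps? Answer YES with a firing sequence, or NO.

YES — reachable via ⟨β, δ⟩ (2 firings)

step 1: fire β:  (A=1, B=1, C=0, D=2, E=1, F=1) → (A=2, B=1, C=0, D=2, E=4, F=1)
step 2: fire δ:  (A=2, B=1, C=0, D=2, E=4, F=1) → (A=2, B=0, C=0, D=4, E=5, F=3)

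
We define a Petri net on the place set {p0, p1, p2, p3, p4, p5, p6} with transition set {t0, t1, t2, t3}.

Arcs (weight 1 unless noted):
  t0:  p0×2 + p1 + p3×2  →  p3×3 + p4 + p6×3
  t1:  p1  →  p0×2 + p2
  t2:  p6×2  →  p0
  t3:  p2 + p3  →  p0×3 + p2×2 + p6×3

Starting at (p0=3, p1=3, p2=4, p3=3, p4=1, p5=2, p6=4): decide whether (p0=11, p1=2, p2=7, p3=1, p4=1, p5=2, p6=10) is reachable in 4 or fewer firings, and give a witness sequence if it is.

YES — reachable via ⟨t1, t3, t3⟩ (3 firings)

step 1: fire t1:  (p0=3, p1=3, p2=4, p3=3, p4=1, p5=2, p6=4) → (p0=5, p1=2, p2=5, p3=3, p4=1, p5=2, p6=4)
step 2: fire t3:  (p0=5, p1=2, p2=5, p3=3, p4=1, p5=2, p6=4) → (p0=8, p1=2, p2=6, p3=2, p4=1, p5=2, p6=7)
step 3: fire t3:  (p0=8, p1=2, p2=6, p3=2, p4=1, p5=2, p6=7) → (p0=11, p1=2, p2=7, p3=1, p4=1, p5=2, p6=10)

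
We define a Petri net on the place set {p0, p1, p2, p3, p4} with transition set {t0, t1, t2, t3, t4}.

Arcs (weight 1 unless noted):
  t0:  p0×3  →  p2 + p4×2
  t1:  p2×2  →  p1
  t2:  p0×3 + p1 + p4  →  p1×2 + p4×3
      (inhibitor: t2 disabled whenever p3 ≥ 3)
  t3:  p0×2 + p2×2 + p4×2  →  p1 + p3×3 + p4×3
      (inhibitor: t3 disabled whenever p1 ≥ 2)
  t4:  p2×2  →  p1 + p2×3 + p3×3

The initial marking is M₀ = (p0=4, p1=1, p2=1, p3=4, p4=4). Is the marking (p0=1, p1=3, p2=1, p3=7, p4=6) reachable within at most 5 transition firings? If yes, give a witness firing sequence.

step 1: fire t0:  (p0=4, p1=1, p2=1, p3=4, p4=4) → (p0=1, p1=1, p2=2, p3=4, p4=6)
step 2: fire t4:  (p0=1, p1=1, p2=2, p3=4, p4=6) → (p0=1, p1=2, p2=3, p3=7, p4=6)
step 3: fire t1:  (p0=1, p1=2, p2=3, p3=7, p4=6) → (p0=1, p1=3, p2=1, p3=7, p4=6)

YES — reachable via ⟨t0, t4, t1⟩ (3 firings)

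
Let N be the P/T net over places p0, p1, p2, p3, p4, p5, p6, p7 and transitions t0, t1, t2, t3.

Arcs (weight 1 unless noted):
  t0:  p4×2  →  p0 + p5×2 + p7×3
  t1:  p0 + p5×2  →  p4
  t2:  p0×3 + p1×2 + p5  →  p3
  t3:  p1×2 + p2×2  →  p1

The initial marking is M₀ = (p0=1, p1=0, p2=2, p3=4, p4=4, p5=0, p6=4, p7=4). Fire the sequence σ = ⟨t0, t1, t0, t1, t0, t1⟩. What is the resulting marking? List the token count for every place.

step 1: fire t0:  (p0=1, p1=0, p2=2, p3=4, p4=4, p5=0, p6=4, p7=4) → (p0=2, p1=0, p2=2, p3=4, p4=2, p5=2, p6=4, p7=7)
step 2: fire t1:  (p0=2, p1=0, p2=2, p3=4, p4=2, p5=2, p6=4, p7=7) → (p0=1, p1=0, p2=2, p3=4, p4=3, p5=0, p6=4, p7=7)
step 3: fire t0:  (p0=1, p1=0, p2=2, p3=4, p4=3, p5=0, p6=4, p7=7) → (p0=2, p1=0, p2=2, p3=4, p4=1, p5=2, p6=4, p7=10)
step 4: fire t1:  (p0=2, p1=0, p2=2, p3=4, p4=1, p5=2, p6=4, p7=10) → (p0=1, p1=0, p2=2, p3=4, p4=2, p5=0, p6=4, p7=10)
step 5: fire t0:  (p0=1, p1=0, p2=2, p3=4, p4=2, p5=0, p6=4, p7=10) → (p0=2, p1=0, p2=2, p3=4, p4=0, p5=2, p6=4, p7=13)
step 6: fire t1:  (p0=2, p1=0, p2=2, p3=4, p4=0, p5=2, p6=4, p7=13) → (p0=1, p1=0, p2=2, p3=4, p4=1, p5=0, p6=4, p7=13)

(p0=1, p1=0, p2=2, p3=4, p4=1, p5=0, p6=4, p7=13)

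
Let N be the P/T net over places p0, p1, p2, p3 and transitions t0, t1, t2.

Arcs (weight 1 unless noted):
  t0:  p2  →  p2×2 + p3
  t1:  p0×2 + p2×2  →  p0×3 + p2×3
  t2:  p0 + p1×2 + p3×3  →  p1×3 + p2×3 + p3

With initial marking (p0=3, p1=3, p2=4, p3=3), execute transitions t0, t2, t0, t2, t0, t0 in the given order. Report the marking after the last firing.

step 1: fire t0:  (p0=3, p1=3, p2=4, p3=3) → (p0=3, p1=3, p2=5, p3=4)
step 2: fire t2:  (p0=3, p1=3, p2=5, p3=4) → (p0=2, p1=4, p2=8, p3=2)
step 3: fire t0:  (p0=2, p1=4, p2=8, p3=2) → (p0=2, p1=4, p2=9, p3=3)
step 4: fire t2:  (p0=2, p1=4, p2=9, p3=3) → (p0=1, p1=5, p2=12, p3=1)
step 5: fire t0:  (p0=1, p1=5, p2=12, p3=1) → (p0=1, p1=5, p2=13, p3=2)
step 6: fire t0:  (p0=1, p1=5, p2=13, p3=2) → (p0=1, p1=5, p2=14, p3=3)

(p0=1, p1=5, p2=14, p3=3)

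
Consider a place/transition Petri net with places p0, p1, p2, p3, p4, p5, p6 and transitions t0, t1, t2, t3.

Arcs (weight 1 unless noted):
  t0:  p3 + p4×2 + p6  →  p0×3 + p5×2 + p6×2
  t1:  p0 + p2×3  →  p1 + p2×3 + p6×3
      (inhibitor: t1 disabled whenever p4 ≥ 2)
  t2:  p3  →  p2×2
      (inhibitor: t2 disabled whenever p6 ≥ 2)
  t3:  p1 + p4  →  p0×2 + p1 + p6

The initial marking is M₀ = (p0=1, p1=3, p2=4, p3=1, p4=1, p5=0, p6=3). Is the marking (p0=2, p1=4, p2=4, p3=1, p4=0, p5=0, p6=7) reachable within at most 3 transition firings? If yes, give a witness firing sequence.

step 1: fire t1:  (p0=1, p1=3, p2=4, p3=1, p4=1, p5=0, p6=3) → (p0=0, p1=4, p2=4, p3=1, p4=1, p5=0, p6=6)
step 2: fire t3:  (p0=0, p1=4, p2=4, p3=1, p4=1, p5=0, p6=6) → (p0=2, p1=4, p2=4, p3=1, p4=0, p5=0, p6=7)

YES — reachable via ⟨t1, t3⟩ (2 firings)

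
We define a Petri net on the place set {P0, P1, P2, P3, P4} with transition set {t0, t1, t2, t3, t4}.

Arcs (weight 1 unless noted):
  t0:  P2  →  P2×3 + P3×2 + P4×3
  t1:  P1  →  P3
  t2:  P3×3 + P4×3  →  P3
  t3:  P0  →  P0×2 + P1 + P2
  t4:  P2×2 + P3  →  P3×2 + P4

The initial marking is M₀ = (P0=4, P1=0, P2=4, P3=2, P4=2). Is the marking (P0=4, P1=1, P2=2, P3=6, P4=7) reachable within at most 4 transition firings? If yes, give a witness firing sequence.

NO — not reachable within 4 firings

depth 0: 1 marking
depth 1: 4 markings reached so far
depth 2: 13 markings reached so far
depth 3: 30 markings reached so far
depth 4: 62 markings reached so far
target is not among the 62 markings reachable within 4 steps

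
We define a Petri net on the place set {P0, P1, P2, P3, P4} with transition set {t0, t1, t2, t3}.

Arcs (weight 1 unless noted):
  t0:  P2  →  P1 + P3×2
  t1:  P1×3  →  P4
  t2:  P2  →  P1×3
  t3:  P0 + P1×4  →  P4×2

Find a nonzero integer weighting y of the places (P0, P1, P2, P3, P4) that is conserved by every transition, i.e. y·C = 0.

y = (P0:2, P1:1, P2:3, P3:1, P4:3)

Incidence matrix C (rows=places, cols=transitions):
       t0   t1   t2   t3
   P0   0    0    0   -1
   P1   1   -3    3   -4
   P2  -1    0   -1    0
   P3   2    0    0    0
   P4   0    1    0    2

Candidate y = [2, 1, 3, 1, 3]; check y·C column-wise:
  col t0: 2·0 + 1·1 + 3·-1 + 1·2 + 3·0 = 0
  col t1: 2·0 + 1·-3 + 3·0 + 1·0 + 3·1 = 0
  col t2: 2·0 + 1·3 + 3·-1 + 1·0 + 3·0 = 0
  col t3: 2·-1 + 1·-4 + 3·0 + 1·0 + 3·2 = 0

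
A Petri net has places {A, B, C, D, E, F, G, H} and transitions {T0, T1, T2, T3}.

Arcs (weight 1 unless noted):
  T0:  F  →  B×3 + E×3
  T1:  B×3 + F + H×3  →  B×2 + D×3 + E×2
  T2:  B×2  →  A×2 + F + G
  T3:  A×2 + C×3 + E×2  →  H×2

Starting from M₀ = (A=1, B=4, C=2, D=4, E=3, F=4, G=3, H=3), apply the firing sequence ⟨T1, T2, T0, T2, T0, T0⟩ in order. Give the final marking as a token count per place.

step 1: fire T1:  (A=1, B=4, C=2, D=4, E=3, F=4, G=3, H=3) → (A=1, B=3, C=2, D=7, E=5, F=3, G=3, H=0)
step 2: fire T2:  (A=1, B=3, C=2, D=7, E=5, F=3, G=3, H=0) → (A=3, B=1, C=2, D=7, E=5, F=4, G=4, H=0)
step 3: fire T0:  (A=3, B=1, C=2, D=7, E=5, F=4, G=4, H=0) → (A=3, B=4, C=2, D=7, E=8, F=3, G=4, H=0)
step 4: fire T2:  (A=3, B=4, C=2, D=7, E=8, F=3, G=4, H=0) → (A=5, B=2, C=2, D=7, E=8, F=4, G=5, H=0)
step 5: fire T0:  (A=5, B=2, C=2, D=7, E=8, F=4, G=5, H=0) → (A=5, B=5, C=2, D=7, E=11, F=3, G=5, H=0)
step 6: fire T0:  (A=5, B=5, C=2, D=7, E=11, F=3, G=5, H=0) → (A=5, B=8, C=2, D=7, E=14, F=2, G=5, H=0)

(A=5, B=8, C=2, D=7, E=14, F=2, G=5, H=0)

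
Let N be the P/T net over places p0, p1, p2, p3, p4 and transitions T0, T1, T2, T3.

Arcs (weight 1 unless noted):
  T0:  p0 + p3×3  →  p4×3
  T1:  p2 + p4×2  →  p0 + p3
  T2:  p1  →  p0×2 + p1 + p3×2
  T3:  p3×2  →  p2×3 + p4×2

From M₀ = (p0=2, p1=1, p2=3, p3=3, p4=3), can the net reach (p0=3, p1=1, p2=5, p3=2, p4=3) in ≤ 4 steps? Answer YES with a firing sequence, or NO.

step 1: fire T1:  (p0=2, p1=1, p2=3, p3=3, p4=3) → (p0=3, p1=1, p2=2, p3=4, p4=1)
step 2: fire T3:  (p0=3, p1=1, p2=2, p3=4, p4=1) → (p0=3, p1=1, p2=5, p3=2, p4=3)

YES — reachable via ⟨T1, T3⟩ (2 firings)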